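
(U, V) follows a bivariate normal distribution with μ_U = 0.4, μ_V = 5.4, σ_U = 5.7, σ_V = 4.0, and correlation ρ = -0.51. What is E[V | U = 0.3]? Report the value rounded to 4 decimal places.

5.4358

For a bivariate normal, E[V | U=x] = μ_V + ρ·(σ_V/σ_U)·(x − μ_U).
E[V | U=0.3] = 5.4 + (-0.51)·(4.0/5.7)·(0.3 − (0.4)) = 5.4 + (-0.35789)·(-0.1) = 5.4358.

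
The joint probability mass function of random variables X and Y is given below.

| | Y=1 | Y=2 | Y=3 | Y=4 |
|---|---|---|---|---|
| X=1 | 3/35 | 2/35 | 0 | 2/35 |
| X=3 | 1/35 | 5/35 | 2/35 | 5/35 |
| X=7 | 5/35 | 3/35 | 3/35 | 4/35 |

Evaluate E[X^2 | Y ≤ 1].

257/9

P(Y ≤ 1) = 9/35.
Σ X^2·P over the event = 1·(3/35) + 9·(1/35) + 49·(5/35) = 257/35.
E[X^2 | Y ≤ 1] = (257/35) / (9/35) = 257/9.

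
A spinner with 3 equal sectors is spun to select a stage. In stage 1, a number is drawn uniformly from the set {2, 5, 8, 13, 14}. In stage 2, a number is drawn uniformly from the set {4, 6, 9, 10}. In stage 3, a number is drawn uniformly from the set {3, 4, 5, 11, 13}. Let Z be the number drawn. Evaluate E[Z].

457/60

E[Z | stage 1] = (2+5+8+13+14)/5 = 42/5.
E[Z | stage 2] = (4+6+9+10)/4 = 29/4.
E[Z | stage 3] = (3+4+5+11+13)/5 = 36/5.
E[Z] = (1/3)·(42/5) + (1/3)·(29/4) + (1/3)·(36/5) = 457/60.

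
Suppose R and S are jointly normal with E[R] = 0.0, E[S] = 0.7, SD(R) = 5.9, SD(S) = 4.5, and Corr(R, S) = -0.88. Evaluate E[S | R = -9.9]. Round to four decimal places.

For a bivariate normal, E[S | R=x] = μ_S + ρ·(σ_S/σ_R)·(x − μ_R).
E[S | R=-9.9] = 0.7 + (-0.88)·(4.5/5.9)·(-9.9 − (0.0)) = 0.7 + (-0.671186)·(-9.9) = 7.3447.

7.3447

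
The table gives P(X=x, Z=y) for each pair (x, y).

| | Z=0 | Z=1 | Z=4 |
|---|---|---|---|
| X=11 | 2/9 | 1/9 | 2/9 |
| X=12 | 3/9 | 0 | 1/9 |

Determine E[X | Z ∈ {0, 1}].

P(Z ∈ {0, 1}) = 2/3.
Σ X·P over the event = 11·(2/9) + 11·(1/9) + 12·(3/9) = 23/3.
E[X | Z ∈ {0, 1}] = (23/3) / (2/3) = 23/2.

23/2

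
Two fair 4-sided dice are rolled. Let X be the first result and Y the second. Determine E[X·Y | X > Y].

Outcomes with X > Y: (2,1), (3,1), (3,2), (4,1), (4,2), (4,3), each with probability 1/16.
E[X·Y | X > Y] = (2 + 3 + 6 + 4 + 8 + 12) / 6 = 35/6.

35/6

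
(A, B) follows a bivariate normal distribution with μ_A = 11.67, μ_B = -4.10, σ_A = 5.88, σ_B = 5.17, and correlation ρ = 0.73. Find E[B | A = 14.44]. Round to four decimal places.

The regression of B on A has slope ρ·σ_B/σ_A and passes through (μ_A, μ_B).
E[B | A=14.44] = -4.10 + (0.73)·(5.17/5.88)·(14.44 − (11.67)) = -4.10 + (0.64185)·(2.77) = -2.3221.

-2.3221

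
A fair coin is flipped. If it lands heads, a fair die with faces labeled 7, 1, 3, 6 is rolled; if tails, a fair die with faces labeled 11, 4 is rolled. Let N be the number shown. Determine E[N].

47/8

E[N | heads] = (7+1+3+6)/4 = 17/4.
E[N | tails] = (11+4)/2 = 15/2.
E[N] = (1/2)·(17/4) + (1/2)·(15/2) = 47/8.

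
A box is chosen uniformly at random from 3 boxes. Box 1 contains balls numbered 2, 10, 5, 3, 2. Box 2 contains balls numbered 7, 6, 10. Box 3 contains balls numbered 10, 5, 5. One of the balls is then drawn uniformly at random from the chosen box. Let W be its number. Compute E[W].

E[W | box 1] = (2+10+5+3+2)/5 = 22/5.
E[W | box 2] = (7+6+10)/3 = 23/3.
E[W | box 3] = (10+5+5)/3 = 20/3.
By the law of total expectation,
E[W] = (1/3)·(22/5) + (1/3)·(23/3) + (1/3)·(20/3) = 281/45.

281/45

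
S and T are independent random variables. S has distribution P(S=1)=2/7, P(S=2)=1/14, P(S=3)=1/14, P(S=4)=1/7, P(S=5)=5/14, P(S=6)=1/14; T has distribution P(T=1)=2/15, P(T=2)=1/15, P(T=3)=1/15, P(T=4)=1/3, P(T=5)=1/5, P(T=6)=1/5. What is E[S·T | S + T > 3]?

P(S + T > 3) = 14/15.
Summing ST·P(x,y) over outcomes with S + T > 3 gives 286/21.
E[S·T | S + T > 3] = (286/21) / (14/15) = 715/49.

715/49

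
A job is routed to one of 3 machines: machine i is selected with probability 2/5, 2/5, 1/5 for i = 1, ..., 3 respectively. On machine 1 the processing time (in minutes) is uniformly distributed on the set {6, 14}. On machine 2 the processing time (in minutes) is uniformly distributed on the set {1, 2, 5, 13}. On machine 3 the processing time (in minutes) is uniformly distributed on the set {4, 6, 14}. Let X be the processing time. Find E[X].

E[X | machine 1] = (6+14)/2 = 10.
E[X | machine 2] = (1+2+5+13)/4 = 21/4.
E[X | machine 3] = (4+6+14)/3 = 8.
E[X] = (2/5)·(10) + (2/5)·(21/4) + (1/5)·(8) = 77/10.

77/10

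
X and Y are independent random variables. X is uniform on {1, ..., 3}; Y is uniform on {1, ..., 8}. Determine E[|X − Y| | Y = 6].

Outcomes with Y = 6: (1,6), (2,6), (3,6), each with probability 1/24.
E[|X − Y| | Y = 6] = (5 + 4 + 3) / 3 = 4.

4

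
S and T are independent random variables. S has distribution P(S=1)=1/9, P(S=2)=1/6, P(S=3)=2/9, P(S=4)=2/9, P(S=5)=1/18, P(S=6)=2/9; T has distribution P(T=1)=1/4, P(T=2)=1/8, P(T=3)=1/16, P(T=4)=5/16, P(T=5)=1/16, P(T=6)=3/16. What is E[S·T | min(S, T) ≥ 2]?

525/32

P(min(S, T) ≥ 2) = 2/3.
Summing ST·P(x,y) over outcomes with min(S, T) ≥ 2 gives 175/16.
E[S·T | min(S, T) ≥ 2] = (175/16) / (2/3) = 525/32.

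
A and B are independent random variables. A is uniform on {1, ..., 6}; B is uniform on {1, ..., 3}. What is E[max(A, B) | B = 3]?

4

Outcomes with B = 3: (1,3), (2,3), (3,3), (4,3), (5,3), (6,3), each with probability 1/18.
E[max(A, B) | B = 3] = (3 + 3 + 3 + 4 + 5 + 6) / 6 = 4.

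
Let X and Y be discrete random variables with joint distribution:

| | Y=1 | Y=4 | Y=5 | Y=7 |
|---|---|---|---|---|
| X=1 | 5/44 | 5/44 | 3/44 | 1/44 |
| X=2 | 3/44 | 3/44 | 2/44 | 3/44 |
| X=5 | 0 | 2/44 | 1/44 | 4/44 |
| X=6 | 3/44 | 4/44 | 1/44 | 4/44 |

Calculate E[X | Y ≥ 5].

69/19

P(Y ≥ 5) = 19/44.
Σ X·P over the event = 1·(3/44) + 1·(1/44) + 2·(2/44) + 2·(3/44) + 5·(1/44) + 5·(4/44) + 6·(1/44) + 6·(4/44) = 69/44.
E[X | Y ≥ 5] = (69/44) / (19/44) = 69/19.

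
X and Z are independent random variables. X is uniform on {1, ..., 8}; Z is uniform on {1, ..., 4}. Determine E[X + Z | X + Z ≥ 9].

10

Outcomes with X + Z ≥ 9: (5,4), (6,3), (6,4), (7,2), (7,3), (7,4), (8,1), (8,2), (8,3), (8,4), each with probability 1/32.
E[X + Z | X + Z ≥ 9] = (9 + 9 + 10 + 9 + 10 + 11 + 9 + 10 + 11 + 12) / 10 = 10.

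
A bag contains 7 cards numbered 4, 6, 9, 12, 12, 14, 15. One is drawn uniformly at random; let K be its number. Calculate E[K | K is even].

48/5

P(K is even) = 5/7.
Σ over the event: 4·1/7 + 6·1/7 + 12·2/7 + 14·1/7 = 48/7.
E[K | K is even] = (48/7) / (5/7) = 48/5.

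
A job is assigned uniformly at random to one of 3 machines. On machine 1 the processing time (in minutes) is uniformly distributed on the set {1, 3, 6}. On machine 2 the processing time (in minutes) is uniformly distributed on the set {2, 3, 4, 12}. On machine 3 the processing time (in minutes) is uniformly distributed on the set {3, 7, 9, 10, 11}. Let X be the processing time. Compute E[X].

199/36

E[X | machine 1] = (1+3+6)/3 = 10/3.
E[X | machine 2] = (2+3+4+12)/4 = 21/4.
E[X | machine 3] = (3+7+9+10+11)/5 = 8.
E[X] = (1/3)·(10/3) + (1/3)·(21/4) + (1/3)·(8) = 199/36.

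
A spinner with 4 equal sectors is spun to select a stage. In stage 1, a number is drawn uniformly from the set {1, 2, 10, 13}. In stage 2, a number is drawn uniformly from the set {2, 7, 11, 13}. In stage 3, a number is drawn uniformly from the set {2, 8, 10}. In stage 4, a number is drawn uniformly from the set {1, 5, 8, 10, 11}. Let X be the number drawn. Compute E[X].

341/48

E[X | stage 1] = (1+2+10+13)/4 = 13/2.
E[X | stage 2] = (2+7+11+13)/4 = 33/4.
E[X | stage 3] = (2+8+10)/3 = 20/3.
E[X | stage 4] = (1+5+8+10+11)/5 = 7.
By the law of total expectation,
E[X] = (1/4)·(13/2) + (1/4)·(33/4) + (1/4)·(20/3) + (1/4)·(7) = 341/48.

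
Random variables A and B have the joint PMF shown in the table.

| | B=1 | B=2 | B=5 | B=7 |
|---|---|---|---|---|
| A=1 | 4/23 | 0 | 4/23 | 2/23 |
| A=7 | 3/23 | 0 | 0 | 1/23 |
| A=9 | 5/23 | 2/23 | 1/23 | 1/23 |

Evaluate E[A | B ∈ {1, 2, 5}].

P(B ∈ {1, 2, 5}) = 19/23.
Σ A·P over the event = 1·(4/23) + 1·(4/23) + 7·(3/23) + 9·(5/23) + 9·(2/23) + 9·(1/23) = 101/23.
E[A | B ∈ {1, 2, 5}] = (101/23) / (19/23) = 101/19.

101/19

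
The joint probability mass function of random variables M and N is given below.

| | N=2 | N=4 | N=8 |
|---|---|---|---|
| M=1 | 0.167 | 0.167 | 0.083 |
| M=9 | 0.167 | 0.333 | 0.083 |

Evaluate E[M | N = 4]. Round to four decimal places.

P(N = 4) = 0.500.
Σ M·P over the event = 1·(0.167) + 9·(0.333) = 3.164.
E[M | N = 4] = (3.164) / (0.500) = 6.3280.

6.3280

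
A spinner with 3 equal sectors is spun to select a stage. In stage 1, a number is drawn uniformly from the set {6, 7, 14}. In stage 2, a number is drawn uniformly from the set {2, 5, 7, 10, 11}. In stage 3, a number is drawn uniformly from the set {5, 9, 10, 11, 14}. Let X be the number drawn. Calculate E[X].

E[X | stage 1] = (6+7+14)/3 = 9.
E[X | stage 2] = (2+5+7+10+11)/5 = 7.
E[X | stage 3] = (5+9+10+11+14)/5 = 49/5.
E[X] = (1/3)·(9) + (1/3)·(7) + (1/3)·(49/5) = 43/5.

43/5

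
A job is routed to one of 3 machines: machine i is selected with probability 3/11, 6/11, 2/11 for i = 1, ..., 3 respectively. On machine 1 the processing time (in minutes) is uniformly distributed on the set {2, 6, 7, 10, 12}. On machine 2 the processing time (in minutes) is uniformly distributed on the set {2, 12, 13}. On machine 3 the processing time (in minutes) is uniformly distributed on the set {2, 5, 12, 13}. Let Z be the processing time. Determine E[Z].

461/55

E[Z | machine 1] = (2+6+7+10+12)/5 = 37/5.
E[Z | machine 2] = (2+12+13)/3 = 9.
E[Z | machine 3] = (2+5+12+13)/4 = 8.
By the law of total expectation,
E[Z] = (3/11)·(37/5) + (6/11)·(9) + (2/11)·(8) = 461/55.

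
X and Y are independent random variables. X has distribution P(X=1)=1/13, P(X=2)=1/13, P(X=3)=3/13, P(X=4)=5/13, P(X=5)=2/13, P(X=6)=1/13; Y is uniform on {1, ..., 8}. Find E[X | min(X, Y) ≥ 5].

P(min(X, Y) ≥ 5) = 3/26.
Summing X·P(x,y) over outcomes with min(X, Y) ≥ 5 gives 8/13.
E[X | min(X, Y) ≥ 5] = (8/13) / (3/26) = 16/3.

16/3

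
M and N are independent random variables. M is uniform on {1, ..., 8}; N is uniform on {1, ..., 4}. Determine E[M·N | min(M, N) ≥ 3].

P(min(M, N) ≥ 3) = 3/8.
Summing MN·P(x,y) over outcomes with min(M, N) ≥ 3 gives 231/32.
E[M·N | min(M, N) ≥ 3] = (231/32) / (3/8) = 77/4.

77/4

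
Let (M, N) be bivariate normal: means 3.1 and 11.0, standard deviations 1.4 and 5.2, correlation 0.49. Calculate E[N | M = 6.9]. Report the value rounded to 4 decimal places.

For a bivariate normal, E[N | M=x] = μ_N + ρ·(σ_N/σ_M)·(x − μ_M).
E[N | M=6.9] = 11.0 + (0.49)·(5.2/1.4)·(6.9 − (3.1)) = 11.0 + (1.82)·(3.8) = 17.9160.

17.9160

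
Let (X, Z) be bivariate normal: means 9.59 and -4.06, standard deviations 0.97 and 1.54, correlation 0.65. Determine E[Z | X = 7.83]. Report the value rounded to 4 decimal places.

The regression of Z on X has slope ρ·σ_Z/σ_X and passes through (μ_X, μ_Z).
E[Z | X=7.83] = -4.06 + (0.65)·(1.54/0.97)·(7.83 − (9.59)) = -4.06 + (1.03196)·(-1.76) = -5.8762.

-5.8762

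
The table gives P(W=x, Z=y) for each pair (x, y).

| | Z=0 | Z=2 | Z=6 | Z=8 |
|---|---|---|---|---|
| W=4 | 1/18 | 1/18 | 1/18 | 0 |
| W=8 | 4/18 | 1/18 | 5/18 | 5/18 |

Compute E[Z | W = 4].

P(W = 4) = 1/6.
Σ Z·P over the event = 0·(1/18) + 2·(1/18) + 6·(1/18) = 4/9.
E[Z | W = 4] = (4/9) / (1/6) = 8/3.

8/3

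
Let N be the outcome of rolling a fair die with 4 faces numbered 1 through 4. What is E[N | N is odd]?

Given N is odd, N is equally likely to be any of {1, 3}.
E[N | N is odd] = (1 + 3) / 2 = 2.

2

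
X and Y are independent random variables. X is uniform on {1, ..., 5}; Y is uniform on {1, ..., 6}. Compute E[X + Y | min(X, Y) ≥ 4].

19/2

Outcomes with min(X, Y) ≥ 4: (4,4), (4,5), (4,6), (5,4), (5,5), (5,6), each with probability 1/30.
E[X + Y | min(X, Y) ≥ 4] = (8 + 9 + 10 + 9 + 10 + 11) / 6 = 19/2.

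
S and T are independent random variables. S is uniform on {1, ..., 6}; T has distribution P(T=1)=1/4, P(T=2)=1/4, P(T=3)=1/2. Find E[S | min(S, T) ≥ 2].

P(min(S, T) ≥ 2) = 5/8.
Summing S·P(x,y) over outcomes with min(S, T) ≥ 2 gives 5/2.
E[S | min(S, T) ≥ 2] = (5/2) / (5/8) = 4.

4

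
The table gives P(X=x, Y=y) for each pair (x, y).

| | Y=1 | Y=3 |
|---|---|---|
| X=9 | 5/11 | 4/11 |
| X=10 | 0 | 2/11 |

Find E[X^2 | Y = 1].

81

P(Y = 1) = 5/11.
Summing X^2·P(X=x,Y=y) over the conditioning event gives 405/11.
E[X^2 | Y = 1] = (405/11) / (5/11) = 81.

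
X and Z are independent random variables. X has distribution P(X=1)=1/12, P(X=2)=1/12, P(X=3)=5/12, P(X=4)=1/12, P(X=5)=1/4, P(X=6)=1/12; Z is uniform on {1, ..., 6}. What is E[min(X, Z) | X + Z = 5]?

7/4

P(X + Z = 5) = 1/9.
Summing min(X,Z)·P(x,y) over outcomes with X + Z = 5 gives 7/36.
E[min(X, Z) | X + Z = 5] = (7/36) / (1/9) = 7/4.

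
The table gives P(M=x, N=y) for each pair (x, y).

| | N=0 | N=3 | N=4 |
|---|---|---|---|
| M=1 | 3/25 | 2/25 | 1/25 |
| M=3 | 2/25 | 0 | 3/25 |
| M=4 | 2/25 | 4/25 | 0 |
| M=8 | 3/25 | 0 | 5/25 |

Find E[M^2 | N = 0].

P(N = 0) = 2/5.
Summing M^2·P(M=x,N=y) over the conditioning event gives 49/5.
E[M^2 | N = 0] = (49/5) / (2/5) = 49/2.

49/2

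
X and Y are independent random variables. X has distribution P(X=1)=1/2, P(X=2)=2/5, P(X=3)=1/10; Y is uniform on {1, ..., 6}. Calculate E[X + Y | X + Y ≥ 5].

229/36

P(X + Y ≥ 5) = 3/5.
Summing (X+Y)·P(x,y) over outcomes with X + Y ≥ 5 gives 229/60.
E[X + Y | X + Y ≥ 5] = (229/60) / (3/5) = 229/36.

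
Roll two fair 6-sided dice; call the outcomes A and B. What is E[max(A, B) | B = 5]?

Outcomes with B = 5: (1,5), (2,5), (3,5), (4,5), (5,5), (6,5), each with probability 1/36.
E[max(A, B) | B = 5] = (5 + 5 + 5 + 5 + 5 + 6) / 6 = 31/6.

31/6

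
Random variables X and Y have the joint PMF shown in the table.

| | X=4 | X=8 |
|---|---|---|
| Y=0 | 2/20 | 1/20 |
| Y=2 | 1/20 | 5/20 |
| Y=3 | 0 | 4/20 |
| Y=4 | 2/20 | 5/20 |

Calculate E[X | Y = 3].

P(Y = 3) = 1/5.
Σ X·P over the event = 8·(4/20) = 8/5.
E[X | Y = 3] = (8/5) / (1/5) = 8.

8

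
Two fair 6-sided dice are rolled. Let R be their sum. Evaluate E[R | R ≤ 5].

P(R ≤ 5) = 5/18.
Σ over the event: 2·1/36 + 3·1/18 + 4·1/12 + 5·1/9 = 10/9.
E[R | R ≤ 5] = (10/9) / (5/18) = 4.

4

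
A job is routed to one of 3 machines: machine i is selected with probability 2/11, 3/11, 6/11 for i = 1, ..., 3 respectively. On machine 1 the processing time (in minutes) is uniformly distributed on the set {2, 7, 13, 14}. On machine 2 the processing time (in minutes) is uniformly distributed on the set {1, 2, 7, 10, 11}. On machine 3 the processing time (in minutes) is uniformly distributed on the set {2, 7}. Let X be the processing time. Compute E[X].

E[X | machine 1] = (2+7+13+14)/4 = 9.
E[X | machine 2] = (1+2+7+10+11)/5 = 31/5.
E[X | machine 3] = (2+7)/2 = 9/2.
E[X] = (2/11)·(9) + (3/11)·(31/5) + (6/11)·(9/2) = 318/55.

318/55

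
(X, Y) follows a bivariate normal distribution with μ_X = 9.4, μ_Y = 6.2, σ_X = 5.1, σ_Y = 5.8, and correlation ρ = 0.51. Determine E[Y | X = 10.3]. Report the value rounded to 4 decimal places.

E[Y | X=x] = μ_Y + ρ(σ_Y/σ_X)(x − μ_X) for jointly normal variables.
E[Y | X=10.3] = 6.2 + (0.51)·(5.8/5.1)·(10.3 − (9.4)) = 6.2 + (0.58)·(0.9) = 6.7220.

6.7220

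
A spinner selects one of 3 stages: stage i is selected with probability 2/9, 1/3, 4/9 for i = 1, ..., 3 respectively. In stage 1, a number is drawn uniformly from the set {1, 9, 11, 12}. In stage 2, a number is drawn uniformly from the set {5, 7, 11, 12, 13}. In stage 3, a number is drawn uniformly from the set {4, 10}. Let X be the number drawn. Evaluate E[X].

733/90

E[X | stage 1] = (1+9+11+12)/4 = 33/4.
E[X | stage 2] = (5+7+11+12+13)/5 = 48/5.
E[X | stage 3] = (4+10)/2 = 7.
By the law of total expectation,
E[X] = (2/9)·(33/4) + (1/3)·(48/5) + (4/9)·(7) = 733/90.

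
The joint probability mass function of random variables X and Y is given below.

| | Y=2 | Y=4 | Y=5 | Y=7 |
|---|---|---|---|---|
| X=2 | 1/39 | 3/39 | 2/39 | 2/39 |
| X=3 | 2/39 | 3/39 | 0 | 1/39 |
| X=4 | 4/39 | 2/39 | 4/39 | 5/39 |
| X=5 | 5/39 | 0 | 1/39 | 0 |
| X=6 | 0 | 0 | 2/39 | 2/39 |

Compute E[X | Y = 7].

39/10

P(Y = 7) = 10/39.
Σ X·P over the event = 2·(2/39) + 3·(1/39) + 4·(5/39) + 6·(2/39) = 1.
E[X | Y = 7] = (1) / (10/39) = 39/10.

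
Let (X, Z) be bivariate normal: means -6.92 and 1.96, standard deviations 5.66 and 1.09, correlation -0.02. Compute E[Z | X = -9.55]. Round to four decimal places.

For a bivariate normal, E[Z | X=x] = μ_Z + ρ·(σ_Z/σ_X)·(x − μ_X).
E[Z | X=-9.55] = 1.96 + (-0.02)·(1.09/5.66)·(-9.55 − (-6.92)) = 1.96 + (-0.0038516)·(-2.63) = 1.9701.

1.9701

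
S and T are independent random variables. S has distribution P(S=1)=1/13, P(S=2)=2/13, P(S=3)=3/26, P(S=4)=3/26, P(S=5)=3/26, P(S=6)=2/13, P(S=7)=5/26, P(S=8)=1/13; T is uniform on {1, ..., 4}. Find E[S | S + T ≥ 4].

P(S + T ≥ 4) = 12/13.
Summing S·P(x,y) over outcomes with S + T ≥ 4 gives 59/13.
E[S | S + T ≥ 4] = (59/13) / (12/13) = 59/12.

59/12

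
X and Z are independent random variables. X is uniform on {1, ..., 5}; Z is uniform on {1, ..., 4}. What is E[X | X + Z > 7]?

Outcomes with X + Z > 7: (4,4), (5,3), (5,4), each with probability 1/20.
E[X | X + Z > 7] = (4 + 5 + 5) / 3 = 14/3.

14/3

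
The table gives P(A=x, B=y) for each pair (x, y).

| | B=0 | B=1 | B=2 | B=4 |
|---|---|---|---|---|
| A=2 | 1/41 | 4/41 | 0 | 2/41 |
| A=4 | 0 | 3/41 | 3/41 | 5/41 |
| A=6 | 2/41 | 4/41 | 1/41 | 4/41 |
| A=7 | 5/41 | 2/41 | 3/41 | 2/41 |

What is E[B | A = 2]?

12/7

P(A = 2) = 7/41.
Σ B·P over the event = 0·(1/41) + 1·(4/41) + 4·(2/41) = 12/41.
E[B | A = 2] = (12/41) / (7/41) = 12/7.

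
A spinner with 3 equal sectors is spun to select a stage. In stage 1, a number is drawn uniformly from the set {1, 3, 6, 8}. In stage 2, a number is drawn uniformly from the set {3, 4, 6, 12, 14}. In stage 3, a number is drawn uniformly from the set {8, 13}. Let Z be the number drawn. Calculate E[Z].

38/5

E[Z | stage 1] = (1+3+6+8)/4 = 9/2.
E[Z | stage 2] = (3+4+6+12+14)/5 = 39/5.
E[Z | stage 3] = (8+13)/2 = 21/2.
E[Z] = (1/3)·(9/2) + (1/3)·(39/5) + (1/3)·(21/2) = 38/5.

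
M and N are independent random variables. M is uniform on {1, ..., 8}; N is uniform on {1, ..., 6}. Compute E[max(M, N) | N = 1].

Outcomes with N = 1: (1,1), (2,1), (3,1), (4,1), (5,1), (6,1), (7,1), (8,1), each with probability 1/48.
E[max(M, N) | N = 1] = (1 + 2 + 3 + 4 + 5 + 6 + 7 + 8) / 8 = 9/2.

9/2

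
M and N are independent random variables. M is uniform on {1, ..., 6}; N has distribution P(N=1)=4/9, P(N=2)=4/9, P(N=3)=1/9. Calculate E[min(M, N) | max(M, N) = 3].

P(max(M, N) = 3) = 11/54.
Summing min(M,N)·P(x,y) over outcomes with max(M, N) = 3 gives 1/3.
E[min(M, N) | max(M, N) = 3] = (1/3) / (11/54) = 18/11.

18/11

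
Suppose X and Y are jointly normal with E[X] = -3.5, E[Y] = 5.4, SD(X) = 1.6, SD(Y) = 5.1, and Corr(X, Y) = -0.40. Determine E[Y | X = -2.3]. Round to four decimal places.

For a bivariate normal, E[Y | X=x] = μ_Y + ρ·(σ_Y/σ_X)·(x − μ_X).
E[Y | X=-2.3] = 5.4 + (-0.40)·(5.1/1.6)·(-2.3 − (-3.5)) = 5.4 + (-1.275)·(1.2) = 3.8700.

3.8700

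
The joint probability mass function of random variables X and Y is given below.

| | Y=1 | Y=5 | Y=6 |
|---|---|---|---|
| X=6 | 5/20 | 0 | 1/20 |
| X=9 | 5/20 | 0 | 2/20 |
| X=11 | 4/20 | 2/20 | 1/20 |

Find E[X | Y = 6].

35/4

P(Y = 6) = 1/5.
Σ X·P over the event = 6·(1/20) + 9·(2/20) + 11·(1/20) = 7/4.
E[X | Y = 6] = (7/4) / (1/5) = 35/4.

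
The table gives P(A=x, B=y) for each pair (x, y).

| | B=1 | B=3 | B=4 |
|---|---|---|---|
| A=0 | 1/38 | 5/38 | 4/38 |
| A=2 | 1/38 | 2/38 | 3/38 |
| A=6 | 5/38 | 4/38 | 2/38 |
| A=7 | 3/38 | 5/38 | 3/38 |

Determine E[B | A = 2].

P(A = 2) = 3/19.
Σ B·P over the event = 1·(1/38) + 3·(2/38) + 4·(3/38) = 1/2.
E[B | A = 2] = (1/2) / (3/19) = 19/6.

19/6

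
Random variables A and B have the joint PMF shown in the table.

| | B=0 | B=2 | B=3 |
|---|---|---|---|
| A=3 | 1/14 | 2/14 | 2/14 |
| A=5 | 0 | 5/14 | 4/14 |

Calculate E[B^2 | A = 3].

26/5

P(A = 3) = 5/14.
Σ B^2·P over the event = 0·(1/14) + 4·(2/14) + 9·(2/14) = 13/7.
E[B^2 | A = 3] = (13/7) / (5/14) = 26/5.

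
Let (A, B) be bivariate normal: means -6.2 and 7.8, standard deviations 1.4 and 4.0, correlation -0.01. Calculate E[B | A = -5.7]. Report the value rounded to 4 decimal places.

For a bivariate normal, E[B | A=x] = μ_B + ρ·(σ_B/σ_A)·(x − μ_A).
E[B | A=-5.7] = 7.8 + (-0.01)·(4.0/1.4)·(-5.7 − (-6.2)) = 7.8 + (-0.028571)·(0.5) = 7.7857.

7.7857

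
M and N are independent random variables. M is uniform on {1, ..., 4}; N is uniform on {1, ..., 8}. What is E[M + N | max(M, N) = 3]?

24/5

Outcomes with max(M, N) = 3: (1,3), (2,3), (3,1), (3,2), (3,3), each with probability 1/32.
E[M + N | max(M, N) = 3] = (4 + 5 + 4 + 5 + 6) / 5 = 24/5.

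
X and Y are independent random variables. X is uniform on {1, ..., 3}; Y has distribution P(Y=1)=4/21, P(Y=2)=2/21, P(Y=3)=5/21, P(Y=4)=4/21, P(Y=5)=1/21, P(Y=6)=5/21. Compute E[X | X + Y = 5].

20/11

P(X + Y = 5) = 11/63.
Summing X·P(x,y) over outcomes with X + Y = 5 gives 20/63.
E[X | X + Y = 5] = (20/63) / (11/63) = 20/11.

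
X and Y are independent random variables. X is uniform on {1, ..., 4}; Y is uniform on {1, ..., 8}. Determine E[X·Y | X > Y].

35/6

P(X > Y) = 3/16.
Summing XY·P(x,y) over outcomes with X > Y gives 35/32.
E[X·Y | X > Y] = (35/32) / (3/16) = 35/6.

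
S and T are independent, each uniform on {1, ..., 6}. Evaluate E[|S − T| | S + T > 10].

Outcomes with S + T > 10: (5,6), (6,5), (6,6), each with probability 1/36.
E[|S − T| | S + T > 10] = (1 + 1 + 0) / 3 = 2/3.

2/3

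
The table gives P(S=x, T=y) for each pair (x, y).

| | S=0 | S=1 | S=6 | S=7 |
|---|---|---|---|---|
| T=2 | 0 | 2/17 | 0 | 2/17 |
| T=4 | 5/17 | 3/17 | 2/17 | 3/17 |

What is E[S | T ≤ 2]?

P(T ≤ 2) = 4/17.
Σ S·P over the event = 1·(2/17) + 7·(2/17) = 16/17.
E[S | T ≤ 2] = (16/17) / (4/17) = 4.

4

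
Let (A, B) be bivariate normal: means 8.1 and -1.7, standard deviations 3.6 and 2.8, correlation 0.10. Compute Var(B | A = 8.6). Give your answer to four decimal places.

For a bivariate normal, Var(B | A=x) = σ_B²(1 − ρ²).
Var(B | A=8.6) = (2.8)²·(1 − (0.10)²) = 7.84·0.99 = 7.7616.

7.7616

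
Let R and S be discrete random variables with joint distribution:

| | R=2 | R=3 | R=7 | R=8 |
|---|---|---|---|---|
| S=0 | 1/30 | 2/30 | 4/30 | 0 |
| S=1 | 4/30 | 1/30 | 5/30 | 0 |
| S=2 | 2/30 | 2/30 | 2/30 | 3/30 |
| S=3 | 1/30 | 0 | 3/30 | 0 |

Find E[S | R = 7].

9/7

P(R = 7) = 7/15.
Summing S·P(R=x,S=y) over the conditioning event gives 3/5.
E[S | R = 7] = (3/5) / (7/15) = 9/7.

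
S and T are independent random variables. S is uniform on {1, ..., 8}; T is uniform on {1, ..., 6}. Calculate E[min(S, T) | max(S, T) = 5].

25/9

P(max(S, T) = 5) = 3/16.
Summing min(S,T)·P(x,y) over outcomes with max(S, T) = 5 gives 25/48.
E[min(S, T) | max(S, T) = 5] = (25/48) / (3/16) = 25/9.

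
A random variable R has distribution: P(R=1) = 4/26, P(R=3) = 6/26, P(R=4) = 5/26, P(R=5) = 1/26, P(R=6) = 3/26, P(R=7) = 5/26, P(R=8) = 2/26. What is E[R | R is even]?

27/5

P(R is even) = 5/13.
Σ over the event: 4·5/26 + 6·3/26 + 8·1/13 = 27/13.
E[R | R is even] = (27/13) / (5/13) = 27/5.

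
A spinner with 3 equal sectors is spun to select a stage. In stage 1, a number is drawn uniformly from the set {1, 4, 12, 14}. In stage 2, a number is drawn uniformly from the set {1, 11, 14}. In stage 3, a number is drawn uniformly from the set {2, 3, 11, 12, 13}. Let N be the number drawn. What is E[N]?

1477/180

E[N | stage 1] = (1+4+12+14)/4 = 31/4.
E[N | stage 2] = (1+11+14)/3 = 26/3.
E[N | stage 3] = (2+3+11+12+13)/5 = 41/5.
E[N] = (1/3)·(31/4) + (1/3)·(26/3) + (1/3)·(41/5) = 1477/180.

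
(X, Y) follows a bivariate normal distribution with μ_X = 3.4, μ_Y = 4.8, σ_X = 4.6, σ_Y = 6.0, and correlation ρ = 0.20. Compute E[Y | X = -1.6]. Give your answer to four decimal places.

3.4957

E[Y | X=x] = μ_Y + ρ(σ_Y/σ_X)(x − μ_X) for jointly normal variables.
E[Y | X=-1.6] = 4.8 + (0.20)·(6.0/4.6)·(-1.6 − (3.4)) = 4.8 + (0.26087)·(-5) = 3.4957.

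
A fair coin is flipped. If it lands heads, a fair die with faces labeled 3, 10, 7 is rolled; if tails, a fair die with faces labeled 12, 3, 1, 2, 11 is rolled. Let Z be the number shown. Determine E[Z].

187/30

E[Z | heads] = (3+10+7)/3 = 20/3.
E[Z | tails] = (12+3+1+2+11)/5 = 29/5.
E[Z] = (1/2)·(20/3) + (1/2)·(29/5) = 187/30.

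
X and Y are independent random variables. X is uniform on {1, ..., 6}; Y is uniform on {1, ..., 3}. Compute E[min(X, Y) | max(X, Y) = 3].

Outcomes with max(X, Y) = 3: (1,3), (2,3), (3,1), (3,2), (3,3), each with probability 1/18.
E[min(X, Y) | max(X, Y) = 3] = (1 + 2 + 1 + 2 + 3) / 5 = 9/5.

9/5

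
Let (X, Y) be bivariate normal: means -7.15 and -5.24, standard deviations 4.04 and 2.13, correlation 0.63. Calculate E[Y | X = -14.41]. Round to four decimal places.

E[Y | X=x] = μ_Y + ρ(σ_Y/σ_X)(x − μ_X) for jointly normal variables.
E[Y | X=-14.41] = -5.24 + (0.63)·(2.13/4.04)·(-14.41 − (-7.15)) = -5.24 + (0.33215)·(-7.26) = -7.6514.

-7.6514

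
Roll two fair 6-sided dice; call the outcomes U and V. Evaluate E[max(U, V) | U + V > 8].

57/10

P(U + V > 8) = 5/18.
Summing max(U,V)·P(x,y) over outcomes with U + V > 8 gives 19/12.
E[max(U, V) | U + V > 8] = (19/12) / (5/18) = 57/10.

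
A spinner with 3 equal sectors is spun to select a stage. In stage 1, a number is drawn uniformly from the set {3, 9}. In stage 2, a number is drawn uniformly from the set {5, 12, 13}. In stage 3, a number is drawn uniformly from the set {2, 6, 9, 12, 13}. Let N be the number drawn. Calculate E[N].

E[N | stage 1] = (3+9)/2 = 6.
E[N | stage 2] = (5+12+13)/3 = 10.
E[N | stage 3] = (2+6+9+12+13)/5 = 42/5.
By the law of total expectation,
E[N] = (1/3)·(6) + (1/3)·(10) + (1/3)·(42/5) = 122/15.

122/15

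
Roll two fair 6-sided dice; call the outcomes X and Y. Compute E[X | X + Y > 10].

17/3

Outcomes with X + Y > 10: (5,6), (6,5), (6,6), each with probability 1/36.
E[X | X + Y > 10] = (5 + 6 + 6) / 3 = 17/3.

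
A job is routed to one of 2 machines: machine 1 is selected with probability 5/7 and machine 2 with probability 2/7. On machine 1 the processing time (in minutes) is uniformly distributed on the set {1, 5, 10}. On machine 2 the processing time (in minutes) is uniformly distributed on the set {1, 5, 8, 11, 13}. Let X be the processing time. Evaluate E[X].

E[X | machine 1] = (1+5+10)/3 = 16/3.
E[X | machine 2] = (1+5+8+11+13)/5 = 38/5.
By the law of total expectation,
E[X] = (5/7)·(16/3) + (2/7)·(38/5) = 628/105.

628/105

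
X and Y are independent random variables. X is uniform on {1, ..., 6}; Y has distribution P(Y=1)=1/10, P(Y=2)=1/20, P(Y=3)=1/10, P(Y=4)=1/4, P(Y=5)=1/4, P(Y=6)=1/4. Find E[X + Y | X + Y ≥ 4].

917/115

P(X + Y ≥ 4) = 23/24.
Summing (X+Y)·P(x,y) over outcomes with X + Y ≥ 4 gives 917/120.
E[X + Y | X + Y ≥ 4] = (917/120) / (23/24) = 917/115.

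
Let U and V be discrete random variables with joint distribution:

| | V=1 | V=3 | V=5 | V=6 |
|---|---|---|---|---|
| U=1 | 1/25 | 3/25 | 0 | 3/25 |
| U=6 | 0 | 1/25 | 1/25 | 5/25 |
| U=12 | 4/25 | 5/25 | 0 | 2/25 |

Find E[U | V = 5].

P(V = 5) = 1/25.
Σ U·P over the event = 6·(1/25) = 6/25.
E[U | V = 5] = (6/25) / (1/25) = 6.

6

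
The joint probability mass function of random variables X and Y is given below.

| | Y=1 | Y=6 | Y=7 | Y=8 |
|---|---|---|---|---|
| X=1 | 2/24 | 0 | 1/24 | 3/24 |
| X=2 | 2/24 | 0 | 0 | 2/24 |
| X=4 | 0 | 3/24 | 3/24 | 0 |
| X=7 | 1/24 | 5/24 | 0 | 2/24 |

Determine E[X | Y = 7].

13/4

P(Y = 7) = 1/6.
Summing X·P(X=x,Y=y) over the conditioning event gives 13/24.
E[X | Y = 7] = (13/24) / (1/6) = 13/4.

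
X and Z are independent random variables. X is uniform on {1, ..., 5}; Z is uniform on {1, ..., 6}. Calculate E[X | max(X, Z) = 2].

5/3

P(max(X, Z) = 2) = 1/10.
Summing X·P(x,y) over outcomes with max(X, Z) = 2 gives 1/6.
E[X | max(X, Z) = 2] = (1/6) / (1/10) = 5/3.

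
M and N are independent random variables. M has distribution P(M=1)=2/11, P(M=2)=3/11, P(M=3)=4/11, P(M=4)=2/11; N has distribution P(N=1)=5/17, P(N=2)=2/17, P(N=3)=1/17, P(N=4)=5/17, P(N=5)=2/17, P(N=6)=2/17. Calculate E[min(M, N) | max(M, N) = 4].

P(max(M, N) = 4) = 71/187.
Summing min(M,N)·P(x,y) over outcomes with max(M, N) = 4 gives 164/187.
E[min(M, N) | max(M, N) = 4] = (164/187) / (71/187) = 164/71.

164/71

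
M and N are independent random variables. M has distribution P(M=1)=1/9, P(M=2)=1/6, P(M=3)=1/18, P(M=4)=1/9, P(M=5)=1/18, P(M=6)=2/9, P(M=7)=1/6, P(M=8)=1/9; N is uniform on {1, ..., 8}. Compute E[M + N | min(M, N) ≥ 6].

124/9

P(min(M, N) ≥ 6) = 3/16.
Summing (M+N)·P(x,y) over outcomes with min(M, N) ≥ 6 gives 31/12.
E[M + N | min(M, N) ≥ 6] = (31/12) / (3/16) = 124/9.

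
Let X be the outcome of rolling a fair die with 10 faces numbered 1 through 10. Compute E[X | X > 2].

13/2

Given X > 2, X is equally likely to be any of {3, 4, 5, 6, 7, 8, 9, 10}.
E[X | X > 2] = (3 + 4 + 5 + 6 + 7 + 8 + 9 + 10) / 8 = 13/2.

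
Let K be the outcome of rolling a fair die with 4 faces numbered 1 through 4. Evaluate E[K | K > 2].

7/2

Given K > 2, K is equally likely to be any of {3, 4}.
E[K | K > 2] = (3 + 4) / 2 = 7/2.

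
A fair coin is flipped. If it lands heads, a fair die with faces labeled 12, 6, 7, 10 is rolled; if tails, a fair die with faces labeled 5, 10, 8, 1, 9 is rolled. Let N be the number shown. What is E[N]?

E[N | heads] = (12+6+7+10)/4 = 35/4.
E[N | tails] = (5+10+8+1+9)/5 = 33/5.
By the law of total expectation,
E[N] = (1/2)·(35/4) + (1/2)·(33/5) = 307/40.

307/40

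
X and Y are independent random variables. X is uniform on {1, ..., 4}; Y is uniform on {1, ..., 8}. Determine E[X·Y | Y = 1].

Outcomes with Y = 1: (1,1), (2,1), (3,1), (4,1), each with probability 1/32.
E[X·Y | Y = 1] = (1 + 2 + 3 + 4) / 4 = 5/2.

5/2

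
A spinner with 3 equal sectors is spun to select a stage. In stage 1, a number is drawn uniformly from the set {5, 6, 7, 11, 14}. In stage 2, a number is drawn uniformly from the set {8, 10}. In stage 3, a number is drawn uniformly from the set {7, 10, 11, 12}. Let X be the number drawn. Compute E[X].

E[X | stage 1] = (5+6+7+11+14)/5 = 43/5.
E[X | stage 2] = (8+10)/2 = 9.
E[X | stage 3] = (7+10+11+12)/4 = 10.
By the law of total expectation,
E[X] = (1/3)·(43/5) + (1/3)·(9) + (1/3)·(10) = 46/5.

46/5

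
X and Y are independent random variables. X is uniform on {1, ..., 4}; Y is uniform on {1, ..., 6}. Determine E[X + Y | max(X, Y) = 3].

24/5

Outcomes with max(X, Y) = 3: (1,3), (2,3), (3,1), (3,2), (3,3), each with probability 1/24.
E[X + Y | max(X, Y) = 3] = (4 + 5 + 4 + 5 + 6) / 5 = 24/5.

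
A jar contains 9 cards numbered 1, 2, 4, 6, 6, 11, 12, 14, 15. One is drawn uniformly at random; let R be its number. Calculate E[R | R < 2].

P(R < 2) = 1/9.
Σ over the event: 1·1/9 = 1/9.
E[R | R < 2] = (1/9) / (1/9) = 1.

1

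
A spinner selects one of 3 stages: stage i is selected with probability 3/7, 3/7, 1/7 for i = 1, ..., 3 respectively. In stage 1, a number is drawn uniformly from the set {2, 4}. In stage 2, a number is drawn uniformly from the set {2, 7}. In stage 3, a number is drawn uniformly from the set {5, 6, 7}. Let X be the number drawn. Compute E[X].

E[X | stage 1] = (2+4)/2 = 3.
E[X | stage 2] = (2+7)/2 = 9/2.
E[X | stage 3] = (5+6+7)/3 = 6.
E[X] = (3/7)·(3) + (3/7)·(9/2) + (1/7)·(6) = 57/14.

57/14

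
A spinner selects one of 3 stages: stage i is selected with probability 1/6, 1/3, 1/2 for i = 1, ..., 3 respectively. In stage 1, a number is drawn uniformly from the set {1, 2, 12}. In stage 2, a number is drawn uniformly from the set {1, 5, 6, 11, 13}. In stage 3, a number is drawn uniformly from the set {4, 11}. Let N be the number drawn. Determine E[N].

419/60

E[N | stage 1] = (1+2+12)/3 = 5.
E[N | stage 2] = (1+5+6+11+13)/5 = 36/5.
E[N | stage 3] = (4+11)/2 = 15/2.
By the law of total expectation,
E[N] = (1/6)·(5) + (1/3)·(36/5) + (1/2)·(15/2) = 419/60.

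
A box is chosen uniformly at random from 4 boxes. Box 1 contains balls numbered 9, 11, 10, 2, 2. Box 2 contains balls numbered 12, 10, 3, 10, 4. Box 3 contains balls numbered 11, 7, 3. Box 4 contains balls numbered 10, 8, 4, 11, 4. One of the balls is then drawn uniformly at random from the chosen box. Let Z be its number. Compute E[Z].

E[Z | box 1] = (9+11+10+2+2)/5 = 34/5.
E[Z | box 2] = (12+10+3+10+4)/5 = 39/5.
E[Z | box 3] = (11+7+3)/3 = 7.
E[Z | box 4] = (10+8+4+11+4)/5 = 37/5.
E[Z] = (1/4)·(34/5) + (1/4)·(39/5) + (1/4)·(7) + (1/4)·(37/5) = 29/4.

29/4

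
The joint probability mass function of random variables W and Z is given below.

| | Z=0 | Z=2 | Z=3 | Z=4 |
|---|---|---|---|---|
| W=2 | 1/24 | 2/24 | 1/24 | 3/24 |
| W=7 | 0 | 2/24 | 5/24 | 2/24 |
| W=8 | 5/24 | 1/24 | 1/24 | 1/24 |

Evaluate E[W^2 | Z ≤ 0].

P(Z ≤ 0) = 1/4.
Σ W^2·P over the event = 4·(1/24) + 64·(5/24) = 27/2.
E[W^2 | Z ≤ 0] = (27/2) / (1/4) = 54.

54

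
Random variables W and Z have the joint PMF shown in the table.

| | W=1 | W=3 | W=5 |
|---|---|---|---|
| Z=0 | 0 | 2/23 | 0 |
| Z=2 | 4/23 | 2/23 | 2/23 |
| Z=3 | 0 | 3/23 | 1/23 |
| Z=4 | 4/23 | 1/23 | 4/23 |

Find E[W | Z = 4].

3

P(Z = 4) = 9/23.
Σ W·P over the event = 1·(4/23) + 3·(1/23) + 5·(4/23) = 27/23.
E[W | Z = 4] = (27/23) / (9/23) = 3.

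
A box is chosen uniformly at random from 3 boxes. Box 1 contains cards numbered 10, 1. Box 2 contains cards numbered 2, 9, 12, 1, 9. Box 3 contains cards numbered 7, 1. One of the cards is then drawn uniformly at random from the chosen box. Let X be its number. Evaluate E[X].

E[X | box 1] = (10+1)/2 = 11/2.
E[X | box 2] = (2+9+12+1+9)/5 = 33/5.
E[X | box 3] = (7+1)/2 = 4.
E[X] = (1/3)·(11/2) + (1/3)·(33/5) + (1/3)·(4) = 161/30.

161/30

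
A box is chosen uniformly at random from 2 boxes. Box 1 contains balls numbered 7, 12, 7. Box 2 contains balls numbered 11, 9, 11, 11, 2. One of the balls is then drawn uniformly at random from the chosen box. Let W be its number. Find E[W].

131/15

E[W | box 1] = (7+12+7)/3 = 26/3.
E[W | box 2] = (11+9+11+11+2)/5 = 44/5.
E[W] = (1/2)·(26/3) + (1/2)·(44/5) = 131/15.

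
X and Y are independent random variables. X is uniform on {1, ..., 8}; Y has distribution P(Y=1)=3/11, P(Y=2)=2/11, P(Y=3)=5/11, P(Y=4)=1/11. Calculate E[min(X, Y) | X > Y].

P(X > Y) = 31/44.
Summing min(X,Y)·P(x,y) over outcomes with X > Y gives 17/11.
E[min(X, Y) | X > Y] = (17/11) / (31/44) = 68/31.

68/31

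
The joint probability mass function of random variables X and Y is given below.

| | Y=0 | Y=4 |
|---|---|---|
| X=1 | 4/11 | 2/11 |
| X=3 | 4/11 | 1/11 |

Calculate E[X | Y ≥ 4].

P(Y ≥ 4) = 3/11.
Σ X·P over the event = 1·(2/11) + 3·(1/11) = 5/11.
E[X | Y ≥ 4] = (5/11) / (3/11) = 5/3.

5/3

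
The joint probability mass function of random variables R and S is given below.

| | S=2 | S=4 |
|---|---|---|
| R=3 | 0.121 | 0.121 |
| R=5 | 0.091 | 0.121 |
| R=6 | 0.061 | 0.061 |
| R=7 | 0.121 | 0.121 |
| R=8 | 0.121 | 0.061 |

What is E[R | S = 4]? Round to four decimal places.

P(S = 4) = 0.485.
Summing R·P(R=x,S=y) over the conditioning event gives 2.669.
E[R | S = 4] = (2.669) / (0.485) = 5.5031.

5.5031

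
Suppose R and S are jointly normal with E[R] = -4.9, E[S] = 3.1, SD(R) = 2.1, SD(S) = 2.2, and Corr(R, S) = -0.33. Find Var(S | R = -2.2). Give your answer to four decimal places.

For a bivariate normal, Var(S | R=x) = σ_S²(1 − ρ²).
Var(S | R=-2.2) = (2.2)²·(1 − (-0.33)²) = 4.84·0.8911 = 4.3129.

4.3129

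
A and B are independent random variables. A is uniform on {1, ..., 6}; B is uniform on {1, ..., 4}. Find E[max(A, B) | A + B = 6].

P(A + B = 6) = 1/6.
Summing max(A,B)·P(x,y) over outcomes with A + B = 6 gives 2/3.
E[max(A, B) | A + B = 6] = (2/3) / (1/6) = 4.

4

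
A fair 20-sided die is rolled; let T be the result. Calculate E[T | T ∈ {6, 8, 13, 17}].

11

P(T ∈ {6, 8, 13, 17}) = 1/5.
Σ over the event: 6·1/20 + 8·1/20 + 13·1/20 + 17·1/20 = 11/5.
E[T | T ∈ {6, 8, 13, 17}] = (11/5) / (1/5) = 11.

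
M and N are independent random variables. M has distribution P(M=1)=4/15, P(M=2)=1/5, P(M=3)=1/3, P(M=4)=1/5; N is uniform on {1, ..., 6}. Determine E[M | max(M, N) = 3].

P(max(M, N) = 3) = 11/45.
Summing M·P(x,y) over outcomes with max(M, N) = 3 gives 11/18.
E[M | max(M, N) = 3] = (11/18) / (11/45) = 5/2.

5/2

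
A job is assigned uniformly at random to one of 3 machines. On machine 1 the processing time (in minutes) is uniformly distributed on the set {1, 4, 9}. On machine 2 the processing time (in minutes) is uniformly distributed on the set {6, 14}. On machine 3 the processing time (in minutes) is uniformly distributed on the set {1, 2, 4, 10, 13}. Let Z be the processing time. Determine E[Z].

62/9

E[Z | machine 1] = (1+4+9)/3 = 14/3.
E[Z | machine 2] = (6+14)/2 = 10.
E[Z | machine 3] = (1+2+4+10+13)/5 = 6.
E[Z] = (1/3)·(14/3) + (1/3)·(10) + (1/3)·(6) = 62/9.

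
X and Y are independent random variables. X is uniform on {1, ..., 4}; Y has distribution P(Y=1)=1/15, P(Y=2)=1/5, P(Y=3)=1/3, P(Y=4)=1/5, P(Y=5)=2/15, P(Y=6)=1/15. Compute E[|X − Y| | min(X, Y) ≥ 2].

7/6

P(min(X, Y) ≥ 2) = 7/10.
Summing |X−Y|·P(x,y) over outcomes with min(X, Y) ≥ 2 gives 49/60.
E[|X − Y| | min(X, Y) ≥ 2] = (49/60) / (7/10) = 7/6.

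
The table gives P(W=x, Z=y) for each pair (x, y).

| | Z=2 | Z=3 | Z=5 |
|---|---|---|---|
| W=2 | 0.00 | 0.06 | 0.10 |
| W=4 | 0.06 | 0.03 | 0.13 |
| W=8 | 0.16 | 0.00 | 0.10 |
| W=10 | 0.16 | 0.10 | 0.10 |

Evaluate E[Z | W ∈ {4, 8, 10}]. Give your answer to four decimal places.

3.3333

P(W ∈ {4, 8, 10}) = 0.84.
Summing Z·P(W=x,Z=y) over the conditioning event gives 2.80.
E[Z | W ∈ {4, 8, 10}] = (2.80) / (0.84) = 3.3333.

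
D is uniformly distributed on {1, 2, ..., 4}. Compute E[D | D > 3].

Given D > 3, D is equally likely to be any of {4}.
E[D | D > 3] = (4) / 1 = 4.

4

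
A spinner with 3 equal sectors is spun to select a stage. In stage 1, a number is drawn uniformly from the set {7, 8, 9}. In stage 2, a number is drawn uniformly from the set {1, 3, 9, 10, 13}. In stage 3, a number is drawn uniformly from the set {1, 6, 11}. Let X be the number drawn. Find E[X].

106/15

E[X | stage 1] = (7+8+9)/3 = 8.
E[X | stage 2] = (1+3+9+10+13)/5 = 36/5.
E[X | stage 3] = (1+6+11)/3 = 6.
By the law of total expectation,
E[X] = (1/3)·(8) + (1/3)·(36/5) + (1/3)·(6) = 106/15.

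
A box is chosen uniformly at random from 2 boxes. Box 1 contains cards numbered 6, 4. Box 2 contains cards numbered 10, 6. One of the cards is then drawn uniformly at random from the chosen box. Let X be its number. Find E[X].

13/2

E[X | box 1] = (6+4)/2 = 5.
E[X | box 2] = (10+6)/2 = 8.
E[X] = (1/2)·(5) + (1/2)·(8) = 13/2.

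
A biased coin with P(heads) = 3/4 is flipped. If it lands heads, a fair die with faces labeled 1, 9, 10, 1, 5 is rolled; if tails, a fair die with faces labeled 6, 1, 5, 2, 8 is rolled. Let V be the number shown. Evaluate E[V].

E[V | heads] = (1+9+10+1+5)/5 = 26/5.
E[V | tails] = (6+1+5+2+8)/5 = 22/5.
By the law of total expectation,
E[V] = (3/4)·(26/5) + (1/4)·(22/5) = 5.

5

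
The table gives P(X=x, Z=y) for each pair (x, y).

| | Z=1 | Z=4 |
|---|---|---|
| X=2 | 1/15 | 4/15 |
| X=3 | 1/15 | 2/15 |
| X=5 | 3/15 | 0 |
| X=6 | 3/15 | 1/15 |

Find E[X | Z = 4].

P(Z = 4) = 7/15.
Σ X·P over the event = 2·(4/15) + 3·(2/15) + 6·(1/15) = 4/3.
E[X | Z = 4] = (4/3) / (7/15) = 20/7.

20/7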